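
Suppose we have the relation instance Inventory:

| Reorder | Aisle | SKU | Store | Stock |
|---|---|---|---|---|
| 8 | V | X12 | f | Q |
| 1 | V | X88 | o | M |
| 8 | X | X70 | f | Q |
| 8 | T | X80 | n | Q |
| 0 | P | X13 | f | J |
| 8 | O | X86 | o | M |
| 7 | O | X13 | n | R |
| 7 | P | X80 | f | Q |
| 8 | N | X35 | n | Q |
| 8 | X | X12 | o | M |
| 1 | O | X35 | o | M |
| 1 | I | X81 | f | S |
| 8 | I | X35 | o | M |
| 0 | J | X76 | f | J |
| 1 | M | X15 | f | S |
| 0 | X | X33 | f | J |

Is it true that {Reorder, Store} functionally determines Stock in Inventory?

Yes

(Reorder=8, Store=f): 2 rows → Stock = Q, Q ✓
(Reorder=1, Store=o): 2 rows → Stock = M, M ✓
(Reorder=8, Store=n): 2 rows → Stock = Q, Q ✓
(Reorder=0, Store=f): 3 rows → Stock = J, J, J ✓
(Reorder=8, Store=o): 3 rows → Stock = M, M, M ✓
(Reorder=7, Store=n): 1 row → Stock = R ✓
(Reorder=7, Store=f): 1 row → Stock = Q ✓
(Reorder=1, Store=f): 2 rows → Stock = S, S ✓
Every {Reorder, Store} value is associated with a single Stock value, so {Reorder, Store} → Stock holds.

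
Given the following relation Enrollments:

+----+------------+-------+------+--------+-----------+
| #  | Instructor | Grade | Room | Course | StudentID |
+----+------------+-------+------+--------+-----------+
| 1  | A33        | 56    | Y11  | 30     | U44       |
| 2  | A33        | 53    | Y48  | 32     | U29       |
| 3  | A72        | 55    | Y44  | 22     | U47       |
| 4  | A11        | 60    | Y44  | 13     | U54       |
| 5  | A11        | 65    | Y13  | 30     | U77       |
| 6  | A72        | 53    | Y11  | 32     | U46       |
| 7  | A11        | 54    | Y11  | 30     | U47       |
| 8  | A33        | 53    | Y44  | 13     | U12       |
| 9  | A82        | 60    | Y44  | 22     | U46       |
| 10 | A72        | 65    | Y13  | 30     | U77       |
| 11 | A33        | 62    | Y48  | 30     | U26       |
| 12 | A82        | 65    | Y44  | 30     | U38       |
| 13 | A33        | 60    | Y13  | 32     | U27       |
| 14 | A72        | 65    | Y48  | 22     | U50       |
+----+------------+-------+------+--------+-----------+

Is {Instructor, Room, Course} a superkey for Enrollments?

Yes

All 14 rows have distinct {Instructor, Room, Course} values, so {Instructor, Room, Course} → (all attributes) holds and {Instructor, Room, Course} is a superkey.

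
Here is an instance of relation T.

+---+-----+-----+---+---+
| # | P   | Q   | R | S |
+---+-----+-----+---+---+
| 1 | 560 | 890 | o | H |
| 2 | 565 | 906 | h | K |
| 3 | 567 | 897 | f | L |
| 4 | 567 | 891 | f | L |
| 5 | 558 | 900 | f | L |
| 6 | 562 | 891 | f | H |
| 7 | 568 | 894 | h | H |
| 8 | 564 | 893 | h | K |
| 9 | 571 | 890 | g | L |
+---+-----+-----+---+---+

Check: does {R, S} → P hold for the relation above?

(R=o, S=H): row 1 → P = 560 ✓
(R=h, S=K): rows 2, 8 → P takes values {565, 564} — violation
(R=f, S=L): rows 3, 4, 5 → P takes values {567, 558} — violation
(R=f, S=H): row 6 → P = 562 ✓
(R=h, S=H): row 7 → P = 568 ✓
(R=g, S=L): row 9 → P = 571 ✓
Two rows agree on {R, S} but differ on P, so {R, S} → P does not hold.

No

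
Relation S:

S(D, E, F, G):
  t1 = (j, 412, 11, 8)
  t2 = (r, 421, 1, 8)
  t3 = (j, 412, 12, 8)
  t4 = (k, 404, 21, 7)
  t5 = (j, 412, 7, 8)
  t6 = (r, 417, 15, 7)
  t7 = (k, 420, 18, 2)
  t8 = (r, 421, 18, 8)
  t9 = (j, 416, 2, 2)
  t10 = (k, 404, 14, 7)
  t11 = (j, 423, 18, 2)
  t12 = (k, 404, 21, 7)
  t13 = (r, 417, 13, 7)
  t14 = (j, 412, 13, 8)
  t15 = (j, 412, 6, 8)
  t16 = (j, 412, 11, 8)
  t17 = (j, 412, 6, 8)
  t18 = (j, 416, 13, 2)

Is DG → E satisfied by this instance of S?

(D=j, G=8): rows 1, 3, 5, 14, 15, 16, 17 → E = 412, 412, 412, 412, 412, 412, 412 ✓
(D=r, G=8): rows 2, 8 → E = 421, 421 ✓
(D=k, G=7): rows 4, 10, 12 → E = 404, 404, 404 ✓
(D=r, G=7): rows 6, 13 → E = 417, 417 ✓
(D=k, G=2): row 7 → E = 420 ✓
(D=j, G=2): rows 9, 11, 18 → E takes values {416, 423} — violation
Two rows agree on DG but differ on E, so DG → E does not hold.

No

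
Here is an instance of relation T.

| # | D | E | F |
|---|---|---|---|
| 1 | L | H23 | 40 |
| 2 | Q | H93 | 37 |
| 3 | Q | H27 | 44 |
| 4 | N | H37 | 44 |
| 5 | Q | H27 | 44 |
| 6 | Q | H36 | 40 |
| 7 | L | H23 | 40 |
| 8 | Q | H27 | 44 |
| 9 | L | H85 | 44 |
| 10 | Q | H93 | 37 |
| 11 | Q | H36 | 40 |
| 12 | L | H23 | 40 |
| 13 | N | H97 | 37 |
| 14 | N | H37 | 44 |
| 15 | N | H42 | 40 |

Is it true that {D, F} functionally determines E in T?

Yes

(D=L, F=40): rows 1, 7, 12 → E = H23, H23, H23 ✓
(D=Q, F=37): rows 2, 10 → E = H93, H93 ✓
(D=Q, F=44): rows 3, 5, 8 → E = H27, H27, H27 ✓
(D=N, F=44): rows 4, 14 → E = H37, H37 ✓
(D=Q, F=40): rows 6, 11 → E = H36, H36 ✓
(D=L, F=44): row 9 → E = H85 ✓
(D=N, F=37): row 13 → E = H97 ✓
(D=N, F=40): row 15 → E = H42 ✓
Every {D, F} value is associated with a single E value, so {D, F} → E holds.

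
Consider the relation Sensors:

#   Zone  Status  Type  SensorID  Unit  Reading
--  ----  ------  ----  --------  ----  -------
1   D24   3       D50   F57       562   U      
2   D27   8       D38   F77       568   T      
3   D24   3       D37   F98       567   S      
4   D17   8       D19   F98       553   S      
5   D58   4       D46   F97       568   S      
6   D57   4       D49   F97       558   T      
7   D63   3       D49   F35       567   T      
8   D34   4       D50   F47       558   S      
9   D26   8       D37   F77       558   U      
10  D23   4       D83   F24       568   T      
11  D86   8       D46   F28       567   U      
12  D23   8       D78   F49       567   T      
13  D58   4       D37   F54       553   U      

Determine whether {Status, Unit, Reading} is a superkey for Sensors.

Yes

All 13 rows have distinct {Status, Unit, Reading} values, so {Status, Unit, Reading} → (all attributes) holds and {Status, Unit, Reading} is a superkey.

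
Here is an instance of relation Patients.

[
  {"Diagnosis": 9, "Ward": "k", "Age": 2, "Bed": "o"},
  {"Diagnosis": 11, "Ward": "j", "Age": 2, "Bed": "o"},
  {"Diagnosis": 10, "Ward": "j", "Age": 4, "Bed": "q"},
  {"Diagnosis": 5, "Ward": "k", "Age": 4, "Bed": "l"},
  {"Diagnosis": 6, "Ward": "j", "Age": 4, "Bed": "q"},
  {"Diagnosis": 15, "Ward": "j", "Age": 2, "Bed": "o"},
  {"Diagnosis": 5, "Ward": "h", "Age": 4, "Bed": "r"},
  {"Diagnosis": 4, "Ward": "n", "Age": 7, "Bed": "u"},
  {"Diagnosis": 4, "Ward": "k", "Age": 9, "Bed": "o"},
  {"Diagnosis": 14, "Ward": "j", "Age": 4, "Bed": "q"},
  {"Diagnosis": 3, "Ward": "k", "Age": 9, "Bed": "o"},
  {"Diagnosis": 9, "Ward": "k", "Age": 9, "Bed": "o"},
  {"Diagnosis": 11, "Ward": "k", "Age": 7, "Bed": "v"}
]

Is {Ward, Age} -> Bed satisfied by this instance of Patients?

(Ward=k, Age=2): 1 row → Bed = o ✓
(Ward=j, Age=2): 2 rows → Bed = o, o ✓
(Ward=j, Age=4): 3 rows → Bed = q, q, q ✓
(Ward=k, Age=4): 1 row → Bed = l ✓
(Ward=h, Age=4): 1 row → Bed = r ✓
(Ward=n, Age=7): 1 row → Bed = u ✓
(Ward=k, Age=9): 3 rows → Bed = o, o, o ✓
(Ward=k, Age=7): 1 row → Bed = v ✓
Every {Ward, Age} value is associated with a single Bed value, so {Ward, Age} -> Bed holds.

Yes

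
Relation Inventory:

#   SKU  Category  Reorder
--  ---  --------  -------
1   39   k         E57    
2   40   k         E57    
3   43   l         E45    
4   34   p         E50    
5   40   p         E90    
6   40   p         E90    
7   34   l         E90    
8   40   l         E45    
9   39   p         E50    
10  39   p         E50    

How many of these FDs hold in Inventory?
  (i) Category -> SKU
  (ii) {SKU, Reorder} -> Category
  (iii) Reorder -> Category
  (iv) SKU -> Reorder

(i) Category -> SKU: Category=k: rows 1, 2 → SKU takes values {39, 40} — violation; Category=l: rows 3, 7, 8 → SKU takes values {43, 34, 40} — violation; Category=p: rows 4, 5, 6, 9, 10 → SKU takes values {34, 40, 39} — violation — fails.
(ii) {SKU, Reorder} -> Category: every LHS value maps to a single RHS value — holds.
(iii) Reorder -> Category: Reorder=E90: rows 5, 6, 7 → Category takes values {p, l} — violation — fails.
(iv) SKU -> Reorder: SKU=39: rows 1, 9, 10 → Reorder takes values {E57, E50} — violation; SKU=40: rows 2, 5, 6, 8 → Reorder takes values {E57, E90, E45} — violation; SKU=34: rows 4, 7 → Reorder takes values {E50, E90} — violation — fails.
1 of the 4 dependencies holds.

1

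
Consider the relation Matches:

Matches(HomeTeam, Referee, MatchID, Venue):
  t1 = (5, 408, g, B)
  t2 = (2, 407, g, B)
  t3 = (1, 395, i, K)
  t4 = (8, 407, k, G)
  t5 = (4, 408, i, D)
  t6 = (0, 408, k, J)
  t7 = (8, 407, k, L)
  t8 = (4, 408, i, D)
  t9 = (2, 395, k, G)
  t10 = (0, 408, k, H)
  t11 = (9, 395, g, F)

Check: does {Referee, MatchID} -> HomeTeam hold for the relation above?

Yes

(Referee=408, MatchID=g): row 1 → HomeTeam = 5 ✓
(Referee=407, MatchID=g): row 2 → HomeTeam = 2 ✓
(Referee=395, MatchID=i): row 3 → HomeTeam = 1 ✓
(Referee=407, MatchID=k): rows 4, 7 → HomeTeam = 8, 8 ✓
(Referee=408, MatchID=i): rows 5, 8 → HomeTeam = 4, 4 ✓
(Referee=408, MatchID=k): rows 6, 10 → HomeTeam = 0, 0 ✓
(Referee=395, MatchID=k): row 9 → HomeTeam = 2 ✓
(Referee=395, MatchID=g): row 11 → HomeTeam = 9 ✓
Every {Referee, MatchID} value is associated with a single HomeTeam value, so {Referee, MatchID} -> HomeTeam holds.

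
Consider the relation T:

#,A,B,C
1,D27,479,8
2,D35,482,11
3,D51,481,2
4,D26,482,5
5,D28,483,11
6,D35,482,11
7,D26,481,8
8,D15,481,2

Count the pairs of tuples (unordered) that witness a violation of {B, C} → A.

(B=482, C=11): all 2 rows agree on A — 0 pairs.
(B=481, C=2): violating pairs (3,8) — 1 pair.

1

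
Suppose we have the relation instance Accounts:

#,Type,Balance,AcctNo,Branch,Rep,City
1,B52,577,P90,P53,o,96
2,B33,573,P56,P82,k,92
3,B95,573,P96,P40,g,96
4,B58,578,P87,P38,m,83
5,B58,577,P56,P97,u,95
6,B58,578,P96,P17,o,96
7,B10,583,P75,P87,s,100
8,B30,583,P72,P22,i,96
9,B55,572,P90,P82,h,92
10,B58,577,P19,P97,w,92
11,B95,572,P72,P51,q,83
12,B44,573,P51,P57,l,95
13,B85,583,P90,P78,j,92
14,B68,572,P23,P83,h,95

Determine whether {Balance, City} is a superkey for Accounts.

All 14 rows have distinct {Balance, City} values, so {Balance, City} → (all attributes) holds and {Balance, City} is a superkey.

Yes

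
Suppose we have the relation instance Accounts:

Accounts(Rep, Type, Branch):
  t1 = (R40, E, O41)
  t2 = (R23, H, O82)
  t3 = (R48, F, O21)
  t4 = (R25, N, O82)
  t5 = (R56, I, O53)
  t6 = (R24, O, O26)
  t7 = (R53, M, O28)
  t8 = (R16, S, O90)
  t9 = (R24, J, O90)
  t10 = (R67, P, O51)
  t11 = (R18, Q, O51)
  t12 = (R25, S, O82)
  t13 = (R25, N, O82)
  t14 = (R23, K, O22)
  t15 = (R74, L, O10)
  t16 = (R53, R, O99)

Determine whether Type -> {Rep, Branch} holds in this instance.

No

Type=E: row 1 → {Rep,Branch} = (R40, O41) ✓
Type=H: row 2 → {Rep,Branch} = (R23, O82) ✓
Type=F: row 3 → {Rep,Branch} = (R48, O21) ✓
Type=N: rows 4, 13 → {Rep,Branch} = (R25, O82), (R25, O82) ✓
Type=I: row 5 → {Rep,Branch} = (R56, O53) ✓
Type=O: row 6 → {Rep,Branch} = (R24, O26) ✓
Type=M: row 7 → {Rep,Branch} = (R53, O28) ✓
Type=S: rows 8, 12 → {Rep,Branch} takes values {(R16, O90), (R25, O82)} — violation
Type=J: row 9 → {Rep,Branch} = (R24, O90) ✓
Type=P: row 10 → {Rep,Branch} = (R67, O51) ✓
Type=Q: row 11 → {Rep,Branch} = (R18, O51) ✓
Type=K: row 14 → {Rep,Branch} = (R23, O22) ✓
Type=L: row 15 → {Rep,Branch} = (R74, O10) ✓
Type=R: row 16 → {Rep,Branch} = (R53, O99) ✓
Two rows agree on Type but differ on {Rep, Branch}, so Type -> {Rep, Branch} does not hold.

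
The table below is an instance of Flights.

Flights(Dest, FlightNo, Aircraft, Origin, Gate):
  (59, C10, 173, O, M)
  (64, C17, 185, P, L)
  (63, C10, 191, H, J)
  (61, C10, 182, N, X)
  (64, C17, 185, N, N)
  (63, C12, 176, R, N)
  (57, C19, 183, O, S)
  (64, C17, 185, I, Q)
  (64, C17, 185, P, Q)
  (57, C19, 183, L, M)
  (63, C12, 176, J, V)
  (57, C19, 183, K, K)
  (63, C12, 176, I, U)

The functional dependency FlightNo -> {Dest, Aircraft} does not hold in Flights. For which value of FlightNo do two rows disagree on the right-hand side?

FlightNo=C10: 3 rows → {Dest,Aircraft} takes values {(59, 173), (63, 191), (61, 182)} — violation
FlightNo=C17: 4 rows → {Dest,Aircraft} = (64, 185), (64, 185), (64, 185), (64, 185) ✓
FlightNo=C12: 3 rows → {Dest,Aircraft} = (63, 176), (63, 176), (63, 176) ✓
FlightNo=C19: 3 rows → {Dest,Aircraft} = (57, 183), (57, 183), (57, 183) ✓
The only FlightNo value with inconsistent RHS is FlightNo=C10.

C10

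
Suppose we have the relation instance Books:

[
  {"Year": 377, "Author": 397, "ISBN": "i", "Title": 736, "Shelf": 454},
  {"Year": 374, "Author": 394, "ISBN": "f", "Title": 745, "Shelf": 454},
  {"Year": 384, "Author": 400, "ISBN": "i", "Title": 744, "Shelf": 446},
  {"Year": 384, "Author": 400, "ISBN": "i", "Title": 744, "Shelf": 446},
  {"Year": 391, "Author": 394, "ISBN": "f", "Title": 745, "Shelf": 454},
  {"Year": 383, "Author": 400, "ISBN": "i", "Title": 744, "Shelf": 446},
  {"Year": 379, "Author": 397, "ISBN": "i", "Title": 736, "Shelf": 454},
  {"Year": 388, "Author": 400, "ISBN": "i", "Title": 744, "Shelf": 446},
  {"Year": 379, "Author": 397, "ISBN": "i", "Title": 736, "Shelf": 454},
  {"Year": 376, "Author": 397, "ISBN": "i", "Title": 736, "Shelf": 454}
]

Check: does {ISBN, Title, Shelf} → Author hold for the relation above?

(ISBN=i, Title=736, Shelf=454): 4 rows → Author = 397, 397, 397, 397 ✓
(ISBN=f, Title=745, Shelf=454): 2 rows → Author = 394, 394 ✓
(ISBN=i, Title=744, Shelf=446): 4 rows → Author = 400, 400, 400, 400 ✓
Every {ISBN, Title, Shelf} value is associated with a single Author value, so {ISBN, Title, Shelf} → Author holds.

Yes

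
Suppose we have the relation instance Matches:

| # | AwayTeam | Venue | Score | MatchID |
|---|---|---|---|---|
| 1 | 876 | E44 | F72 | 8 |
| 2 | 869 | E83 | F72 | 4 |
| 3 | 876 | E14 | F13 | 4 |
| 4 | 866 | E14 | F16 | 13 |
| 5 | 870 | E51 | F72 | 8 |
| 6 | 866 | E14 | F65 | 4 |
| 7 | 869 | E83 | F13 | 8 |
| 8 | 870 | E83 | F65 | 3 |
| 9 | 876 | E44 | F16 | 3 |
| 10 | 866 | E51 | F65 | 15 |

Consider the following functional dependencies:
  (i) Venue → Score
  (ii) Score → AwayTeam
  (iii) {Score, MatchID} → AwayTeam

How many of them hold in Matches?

(i) Venue → Score: Venue=E44: rows 1, 9 → Score takes values {F72, F16} — violation; Venue=E83: rows 2, 7, 8 → Score takes values {F72, F13, F65} — violation; Venue=E14: rows 3, 4, 6 → Score takes values {F13, F16, F65} — violation; Venue=E51: rows 5, 10 → Score takes values {F72, F65} — violation — fails.
(ii) Score → AwayTeam: Score=F72: rows 1, 2, 5 → AwayTeam takes values {876, 869, 870} — violation; Score=F13: rows 3, 7 → AwayTeam takes values {876, 869} — violation; Score=F16: rows 4, 9 → AwayTeam takes values {866, 876} — violation; Score=F65: rows 6, 8, 10 → AwayTeam takes values {866, 870} — violation — fails.
(iii) {Score, MatchID} → AwayTeam: (Score=F72, MatchID=8): rows 1, 5 → AwayTeam takes values {876, 870} — violation — fails.
None of the 3 dependencies hold.

0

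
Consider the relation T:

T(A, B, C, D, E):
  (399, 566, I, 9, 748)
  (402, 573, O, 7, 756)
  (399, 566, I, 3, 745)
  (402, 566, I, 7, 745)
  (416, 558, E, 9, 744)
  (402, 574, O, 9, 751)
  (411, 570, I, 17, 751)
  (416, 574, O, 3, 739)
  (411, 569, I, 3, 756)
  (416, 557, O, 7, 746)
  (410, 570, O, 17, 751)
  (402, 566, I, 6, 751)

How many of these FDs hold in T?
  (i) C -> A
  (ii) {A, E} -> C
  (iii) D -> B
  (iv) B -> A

0

(i) C -> A: C=I: 6 rows → A takes values {399, 402, 411} — violation; C=O: 5 rows → A takes values {402, 416, 410} — violation — fails.
(ii) {A, E} -> C: (A=402, E=751): 2 rows → C takes values {O, I} — violation — fails.
(iii) D -> B: D=9: 3 rows → B takes values {566, 558, 574} — violation; D=7: 3 rows → B takes values {573, 566, 557} — violation; D=3: 3 rows → B takes values {566, 574, 569} — violation — fails.
(iv) B -> A: B=566: 4 rows → A takes values {399, 402} — violation; B=574: 2 rows → A takes values {402, 416} — violation; B=570: 2 rows → A takes values {411, 410} — violation — fails.
None of the 4 dependencies hold.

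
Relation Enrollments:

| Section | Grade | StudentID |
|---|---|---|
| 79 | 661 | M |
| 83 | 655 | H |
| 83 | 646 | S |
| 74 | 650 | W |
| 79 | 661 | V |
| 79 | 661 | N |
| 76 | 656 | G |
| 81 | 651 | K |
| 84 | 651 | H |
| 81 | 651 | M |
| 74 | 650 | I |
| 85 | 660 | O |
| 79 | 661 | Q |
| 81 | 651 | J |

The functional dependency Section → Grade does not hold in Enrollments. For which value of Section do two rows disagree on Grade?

83

Section=79: 4 rows → Grade = 661, 661, 661, 661 ✓
Section=83: 2 rows → Grade takes values {655, 646} — violation
Section=74: 2 rows → Grade = 650, 650 ✓
Section=76: 1 row → Grade = 656 ✓
Section=81: 3 rows → Grade = 651, 651, 651 ✓
Section=84: 1 row → Grade = 651 ✓
Section=85: 1 row → Grade = 660 ✓
The only Section value with inconsistent Grade is Section=83.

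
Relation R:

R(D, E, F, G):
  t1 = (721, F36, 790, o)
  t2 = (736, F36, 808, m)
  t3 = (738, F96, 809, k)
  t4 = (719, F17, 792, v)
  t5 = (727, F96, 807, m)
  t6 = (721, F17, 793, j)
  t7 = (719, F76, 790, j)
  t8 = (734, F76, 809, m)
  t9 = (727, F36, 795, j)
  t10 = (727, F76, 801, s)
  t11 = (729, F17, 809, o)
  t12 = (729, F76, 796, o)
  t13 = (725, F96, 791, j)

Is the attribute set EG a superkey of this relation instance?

All 13 rows have distinct EG values, so EG → (all attributes) holds and EG is a superkey.

Yes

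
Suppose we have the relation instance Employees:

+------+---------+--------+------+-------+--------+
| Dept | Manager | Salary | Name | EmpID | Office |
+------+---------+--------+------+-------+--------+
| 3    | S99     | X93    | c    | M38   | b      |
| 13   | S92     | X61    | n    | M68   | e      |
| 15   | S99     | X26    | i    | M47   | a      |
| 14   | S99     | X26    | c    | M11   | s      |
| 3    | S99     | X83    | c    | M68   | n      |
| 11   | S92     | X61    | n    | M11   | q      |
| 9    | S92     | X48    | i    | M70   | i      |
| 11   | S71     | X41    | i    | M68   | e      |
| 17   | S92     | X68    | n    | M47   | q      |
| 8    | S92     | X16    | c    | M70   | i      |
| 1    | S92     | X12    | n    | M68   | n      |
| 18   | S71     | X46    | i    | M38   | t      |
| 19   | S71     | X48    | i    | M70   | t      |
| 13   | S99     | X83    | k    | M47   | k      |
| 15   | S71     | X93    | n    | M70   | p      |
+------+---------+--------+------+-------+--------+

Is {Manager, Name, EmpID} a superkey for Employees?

No

Two distinct rows share (Manager=S92, Name=n, EmpID=M68), so {Manager, Name, EmpID} does not determine every attribute — not a superkey.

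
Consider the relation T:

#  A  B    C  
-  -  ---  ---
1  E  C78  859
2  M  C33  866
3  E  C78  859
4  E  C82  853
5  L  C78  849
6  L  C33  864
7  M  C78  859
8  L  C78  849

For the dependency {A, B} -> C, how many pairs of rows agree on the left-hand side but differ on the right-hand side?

(A=E, B=C78): all 2 rows agree on C — 0 pairs.
(A=L, B=C78): all 2 rows agree on C — 0 pairs.

0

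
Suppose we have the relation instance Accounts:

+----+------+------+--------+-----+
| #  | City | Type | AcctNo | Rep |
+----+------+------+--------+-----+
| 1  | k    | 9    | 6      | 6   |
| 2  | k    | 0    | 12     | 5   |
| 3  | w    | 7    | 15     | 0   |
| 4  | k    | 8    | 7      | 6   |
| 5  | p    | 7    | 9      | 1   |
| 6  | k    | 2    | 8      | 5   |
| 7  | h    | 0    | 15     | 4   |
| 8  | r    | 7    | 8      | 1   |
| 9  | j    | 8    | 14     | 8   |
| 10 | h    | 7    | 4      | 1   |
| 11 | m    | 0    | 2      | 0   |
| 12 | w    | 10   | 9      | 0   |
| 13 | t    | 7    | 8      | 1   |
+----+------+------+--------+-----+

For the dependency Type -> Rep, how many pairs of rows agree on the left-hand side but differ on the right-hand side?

Type=0: violating pairs (2,7), (2,11), (7,11) — 3 pairs.
Type=7: violating pairs (3,5), (3,8), (3,10), (3,13) — 4 pairs.
Type=8: violating pairs (4,9) — 1 pair.

8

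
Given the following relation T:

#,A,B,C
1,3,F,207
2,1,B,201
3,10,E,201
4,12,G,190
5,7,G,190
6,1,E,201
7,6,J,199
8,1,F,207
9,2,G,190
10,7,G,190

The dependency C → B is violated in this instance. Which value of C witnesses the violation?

C=207: rows 1, 8 → B = F, F ✓
C=201: rows 2, 3, 6 → B takes values {B, E} — violation
C=190: rows 4, 5, 9, 10 → B = G, G, G, G ✓
C=199: row 7 → B = J ✓
The only C value with inconsistent B is C=201.

201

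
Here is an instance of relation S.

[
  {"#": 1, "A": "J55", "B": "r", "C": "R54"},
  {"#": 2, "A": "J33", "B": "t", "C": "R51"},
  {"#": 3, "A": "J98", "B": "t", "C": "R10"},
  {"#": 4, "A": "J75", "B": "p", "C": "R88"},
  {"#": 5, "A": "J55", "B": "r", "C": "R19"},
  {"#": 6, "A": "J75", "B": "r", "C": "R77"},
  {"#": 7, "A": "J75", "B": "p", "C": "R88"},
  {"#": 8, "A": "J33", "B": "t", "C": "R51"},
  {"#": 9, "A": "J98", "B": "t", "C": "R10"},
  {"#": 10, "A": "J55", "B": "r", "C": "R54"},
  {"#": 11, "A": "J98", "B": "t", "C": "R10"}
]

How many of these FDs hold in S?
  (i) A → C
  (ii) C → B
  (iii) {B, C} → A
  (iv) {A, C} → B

3

(i) A → C: A=J55: rows 1, 5, 10 → C takes values {R54, R19} — violation; A=J75: rows 4, 6, 7 → C takes values {R88, R77} — violation — fails.
(ii) C → B: every LHS value maps to a single RHS value — holds.
(iii) {B, C} → A: every LHS value maps to a single RHS value — holds.
(iv) {A, C} → B: every LHS value maps to a single RHS value — holds.
3 of the 4 dependencies hold.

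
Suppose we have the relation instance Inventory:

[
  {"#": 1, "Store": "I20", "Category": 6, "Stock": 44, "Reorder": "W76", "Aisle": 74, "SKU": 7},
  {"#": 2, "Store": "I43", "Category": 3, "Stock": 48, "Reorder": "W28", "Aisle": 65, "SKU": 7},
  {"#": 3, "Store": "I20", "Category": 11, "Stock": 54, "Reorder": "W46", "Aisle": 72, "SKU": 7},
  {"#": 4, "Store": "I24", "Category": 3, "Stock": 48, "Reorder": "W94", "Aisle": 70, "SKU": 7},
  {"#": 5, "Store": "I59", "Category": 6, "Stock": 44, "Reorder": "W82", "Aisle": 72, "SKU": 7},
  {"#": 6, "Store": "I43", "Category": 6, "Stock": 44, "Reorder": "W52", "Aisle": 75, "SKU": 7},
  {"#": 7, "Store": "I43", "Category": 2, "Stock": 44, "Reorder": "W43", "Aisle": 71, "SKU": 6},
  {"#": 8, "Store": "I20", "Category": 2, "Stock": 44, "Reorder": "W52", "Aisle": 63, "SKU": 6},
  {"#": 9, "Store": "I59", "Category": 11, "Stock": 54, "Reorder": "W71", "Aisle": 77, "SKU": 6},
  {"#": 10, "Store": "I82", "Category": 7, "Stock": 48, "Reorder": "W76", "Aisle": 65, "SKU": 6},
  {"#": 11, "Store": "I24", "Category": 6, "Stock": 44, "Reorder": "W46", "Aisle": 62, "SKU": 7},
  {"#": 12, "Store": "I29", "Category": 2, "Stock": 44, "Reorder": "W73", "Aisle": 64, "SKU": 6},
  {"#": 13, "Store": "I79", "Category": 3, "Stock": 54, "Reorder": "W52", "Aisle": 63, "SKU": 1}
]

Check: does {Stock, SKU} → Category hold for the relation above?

Yes

(Stock=44, SKU=7): rows 1, 5, 6, 11 → Category = 6, 6, 6, 6 ✓
(Stock=48, SKU=7): rows 2, 4 → Category = 3, 3 ✓
(Stock=54, SKU=7): row 3 → Category = 11 ✓
(Stock=44, SKU=6): rows 7, 8, 12 → Category = 2, 2, 2 ✓
(Stock=54, SKU=6): row 9 → Category = 11 ✓
(Stock=48, SKU=6): row 10 → Category = 7 ✓
(Stock=54, SKU=1): row 13 → Category = 3 ✓
Every {Stock, SKU} value is associated with a single Category value, so {Stock, SKU} → Category holds.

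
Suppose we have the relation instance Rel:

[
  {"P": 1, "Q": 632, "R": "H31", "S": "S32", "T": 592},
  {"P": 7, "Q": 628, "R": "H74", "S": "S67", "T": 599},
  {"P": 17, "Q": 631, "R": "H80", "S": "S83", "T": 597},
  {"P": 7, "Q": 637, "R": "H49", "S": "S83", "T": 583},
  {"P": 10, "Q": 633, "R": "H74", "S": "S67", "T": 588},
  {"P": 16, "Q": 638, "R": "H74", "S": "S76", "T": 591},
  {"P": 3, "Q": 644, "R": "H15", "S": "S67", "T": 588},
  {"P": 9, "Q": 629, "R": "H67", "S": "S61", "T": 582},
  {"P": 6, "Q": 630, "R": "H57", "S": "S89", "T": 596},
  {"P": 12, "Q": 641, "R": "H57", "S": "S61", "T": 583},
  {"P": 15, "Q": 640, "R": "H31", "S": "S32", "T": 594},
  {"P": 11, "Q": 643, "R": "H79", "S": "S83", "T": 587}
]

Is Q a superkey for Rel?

All 12 rows have distinct Q values, so Q → (all attributes) holds and Q is a superkey.

Yes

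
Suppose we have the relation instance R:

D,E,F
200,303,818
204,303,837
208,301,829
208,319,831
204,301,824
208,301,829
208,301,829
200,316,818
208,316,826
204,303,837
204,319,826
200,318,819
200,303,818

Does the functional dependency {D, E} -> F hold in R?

(D=200, E=303): 2 rows → F = 818, 818 ✓
(D=204, E=303): 2 rows → F = 837, 837 ✓
(D=208, E=301): 3 rows → F = 829, 829, 829 ✓
(D=208, E=319): 1 row → F = 831 ✓
(D=204, E=301): 1 row → F = 824 ✓
(D=200, E=316): 1 row → F = 818 ✓
(D=208, E=316): 1 row → F = 826 ✓
(D=204, E=319): 1 row → F = 826 ✓
(D=200, E=318): 1 row → F = 819 ✓
Every {D, E} value is associated with a single F value, so {D, E} -> F holds.

Yes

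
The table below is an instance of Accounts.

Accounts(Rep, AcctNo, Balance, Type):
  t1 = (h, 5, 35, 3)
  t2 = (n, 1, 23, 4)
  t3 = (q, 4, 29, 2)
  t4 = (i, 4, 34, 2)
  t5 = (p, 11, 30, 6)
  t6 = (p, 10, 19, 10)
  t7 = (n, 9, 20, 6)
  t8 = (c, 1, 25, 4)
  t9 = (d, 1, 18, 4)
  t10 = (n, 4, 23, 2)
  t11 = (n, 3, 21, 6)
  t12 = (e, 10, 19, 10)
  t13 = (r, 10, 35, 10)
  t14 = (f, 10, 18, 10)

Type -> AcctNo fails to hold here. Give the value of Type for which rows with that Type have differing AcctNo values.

6

Type=3: row 1 → AcctNo = 5 ✓
Type=4: rows 2, 8, 9 → AcctNo = 1, 1, 1 ✓
Type=2: rows 3, 4, 10 → AcctNo = 4, 4, 4 ✓
Type=6: rows 5, 7, 11 → AcctNo takes values {11, 9, 3} — violation
Type=10: rows 6, 12, 13, 14 → AcctNo = 10, 10, 10, 10 ✓
The only Type value with inconsistent AcctNo is Type=6.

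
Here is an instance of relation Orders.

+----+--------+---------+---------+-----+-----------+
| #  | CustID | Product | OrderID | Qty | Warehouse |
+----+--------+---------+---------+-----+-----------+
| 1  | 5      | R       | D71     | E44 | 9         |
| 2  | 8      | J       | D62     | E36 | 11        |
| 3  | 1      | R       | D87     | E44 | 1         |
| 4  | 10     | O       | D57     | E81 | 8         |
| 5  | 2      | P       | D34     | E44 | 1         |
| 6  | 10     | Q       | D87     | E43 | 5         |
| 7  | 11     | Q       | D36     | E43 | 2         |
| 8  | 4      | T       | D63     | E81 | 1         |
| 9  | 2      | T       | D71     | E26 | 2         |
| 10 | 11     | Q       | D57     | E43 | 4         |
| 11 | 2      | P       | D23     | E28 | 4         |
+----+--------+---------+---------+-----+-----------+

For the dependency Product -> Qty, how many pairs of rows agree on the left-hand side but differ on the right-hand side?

Product=R: all 2 rows agree on Qty — 0 pairs.
Product=P: violating pairs (5,11) — 1 pair.
Product=Q: all 3 rows agree on Qty — 0 pairs.
Product=T: violating pairs (8,9) — 1 pair.

2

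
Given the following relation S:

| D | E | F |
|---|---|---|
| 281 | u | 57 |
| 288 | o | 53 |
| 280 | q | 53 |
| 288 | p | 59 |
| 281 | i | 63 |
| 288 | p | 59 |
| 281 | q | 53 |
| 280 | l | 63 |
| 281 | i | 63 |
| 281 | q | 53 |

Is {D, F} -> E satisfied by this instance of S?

Yes

(D=281, F=57): 1 row → E = u ✓
(D=288, F=53): 1 row → E = o ✓
(D=280, F=53): 1 row → E = q ✓
(D=288, F=59): 2 rows → E = p, p ✓
(D=281, F=63): 2 rows → E = i, i ✓
(D=281, F=53): 2 rows → E = q, q ✓
(D=280, F=63): 1 row → E = l ✓
Every {D, F} value is associated with a single E value, so {D, F} -> E holds.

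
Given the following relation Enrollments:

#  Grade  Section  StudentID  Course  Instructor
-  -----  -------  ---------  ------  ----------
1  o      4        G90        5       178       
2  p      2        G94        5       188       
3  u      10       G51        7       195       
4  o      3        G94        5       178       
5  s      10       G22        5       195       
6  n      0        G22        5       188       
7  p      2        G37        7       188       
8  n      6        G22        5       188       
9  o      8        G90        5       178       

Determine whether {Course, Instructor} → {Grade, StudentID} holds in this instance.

No

(Course=5, Instructor=178): rows 1, 4, 9 → {Grade,StudentID} takes values {(o, G90), (o, G94)} — violation
(Course=5, Instructor=188): rows 2, 6, 8 → {Grade,StudentID} takes values {(p, G94), (n, G22)} — violation
(Course=7, Instructor=195): row 3 → {Grade,StudentID} = (u, G51) ✓
(Course=5, Instructor=195): row 5 → {Grade,StudentID} = (s, G22) ✓
(Course=7, Instructor=188): row 7 → {Grade,StudentID} = (p, G37) ✓
Two rows agree on {Course, Instructor} but differ on {Grade, StudentID}, so {Course, Instructor} → {Grade, StudentID} does not hold.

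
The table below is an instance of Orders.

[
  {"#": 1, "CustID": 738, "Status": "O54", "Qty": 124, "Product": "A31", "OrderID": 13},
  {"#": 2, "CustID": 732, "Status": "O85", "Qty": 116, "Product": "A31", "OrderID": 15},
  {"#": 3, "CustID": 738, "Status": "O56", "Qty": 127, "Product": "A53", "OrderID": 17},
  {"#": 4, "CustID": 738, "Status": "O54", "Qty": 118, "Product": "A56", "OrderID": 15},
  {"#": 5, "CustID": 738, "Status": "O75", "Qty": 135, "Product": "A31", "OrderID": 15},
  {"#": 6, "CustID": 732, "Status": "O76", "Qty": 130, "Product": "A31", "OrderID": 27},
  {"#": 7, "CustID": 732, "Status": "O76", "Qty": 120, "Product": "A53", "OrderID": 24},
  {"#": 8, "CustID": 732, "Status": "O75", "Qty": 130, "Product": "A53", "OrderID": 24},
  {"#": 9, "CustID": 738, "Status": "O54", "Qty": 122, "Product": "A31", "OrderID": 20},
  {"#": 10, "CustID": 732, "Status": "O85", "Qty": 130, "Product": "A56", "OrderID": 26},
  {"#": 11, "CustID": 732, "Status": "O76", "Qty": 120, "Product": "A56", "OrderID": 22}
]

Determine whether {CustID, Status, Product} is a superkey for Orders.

No

Rows 1 and 9 have the same {CustID, Status, Product} value (CustID=738, Status=O54, Product=A31) but are distinct tuples, so {CustID, Status, Product} does not determine every attribute — not a superkey.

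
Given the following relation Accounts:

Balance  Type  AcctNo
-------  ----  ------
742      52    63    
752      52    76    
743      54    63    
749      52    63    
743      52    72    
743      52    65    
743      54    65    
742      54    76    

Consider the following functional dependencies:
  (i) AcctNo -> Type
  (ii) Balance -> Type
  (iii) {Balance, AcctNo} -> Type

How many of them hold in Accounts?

(i) AcctNo -> Type: AcctNo=63: 3 rows → Type takes values {52, 54} — violation; AcctNo=76: 2 rows → Type takes values {52, 54} — violation; AcctNo=65: 2 rows → Type takes values {52, 54} — violation — fails.
(ii) Balance -> Type: Balance=742: 2 rows → Type takes values {52, 54} — violation; Balance=743: 4 rows → Type takes values {54, 52} — violation — fails.
(iii) {Balance, AcctNo} -> Type: (Balance=743, AcctNo=65): 2 rows → Type takes values {52, 54} — violation — fails.
None of the 3 dependencies hold.

0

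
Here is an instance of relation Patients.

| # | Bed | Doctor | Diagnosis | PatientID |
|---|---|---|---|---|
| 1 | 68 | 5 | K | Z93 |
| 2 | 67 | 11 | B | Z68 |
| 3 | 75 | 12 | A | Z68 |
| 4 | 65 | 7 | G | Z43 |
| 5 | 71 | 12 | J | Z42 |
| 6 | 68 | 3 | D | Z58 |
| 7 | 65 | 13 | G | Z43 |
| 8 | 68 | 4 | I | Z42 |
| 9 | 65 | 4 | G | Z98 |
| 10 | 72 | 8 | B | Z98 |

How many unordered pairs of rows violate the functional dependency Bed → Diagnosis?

3

Bed=68: violating pairs (1,6), (1,8), (6,8) — 3 pairs.
Bed=65: all 3 rows agree on Diagnosis — 0 pairs.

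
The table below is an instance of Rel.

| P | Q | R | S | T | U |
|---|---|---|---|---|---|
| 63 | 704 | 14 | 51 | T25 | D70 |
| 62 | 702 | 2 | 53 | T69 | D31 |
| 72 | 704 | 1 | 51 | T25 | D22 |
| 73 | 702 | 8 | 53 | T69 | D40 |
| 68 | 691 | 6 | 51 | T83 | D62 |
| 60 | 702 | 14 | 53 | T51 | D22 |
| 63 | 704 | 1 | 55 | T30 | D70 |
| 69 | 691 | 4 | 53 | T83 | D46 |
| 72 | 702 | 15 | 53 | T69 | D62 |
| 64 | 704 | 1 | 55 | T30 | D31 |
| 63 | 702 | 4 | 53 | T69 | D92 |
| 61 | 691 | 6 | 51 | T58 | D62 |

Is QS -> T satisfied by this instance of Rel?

(Q=704, S=51): 2 rows → T = T25, T25 ✓
(Q=702, S=53): 5 rows → T takes values {T69, T51} — violation
(Q=691, S=51): 2 rows → T takes values {T83, T58} — violation
(Q=704, S=55): 2 rows → T = T30, T30 ✓
(Q=691, S=53): 1 row → T = T83 ✓
Two rows agree on QS but differ on T, so QS -> T does not hold.

No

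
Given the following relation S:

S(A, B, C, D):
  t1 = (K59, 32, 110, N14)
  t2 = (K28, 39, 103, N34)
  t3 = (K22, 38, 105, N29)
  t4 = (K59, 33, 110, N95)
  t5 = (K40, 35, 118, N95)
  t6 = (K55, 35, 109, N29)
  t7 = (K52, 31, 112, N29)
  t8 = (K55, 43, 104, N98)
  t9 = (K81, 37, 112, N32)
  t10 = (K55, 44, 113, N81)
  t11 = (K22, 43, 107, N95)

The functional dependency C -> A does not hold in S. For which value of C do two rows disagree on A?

C=110: rows 1, 4 → A = K59, K59 ✓
C=103: row 2 → A = K28 ✓
C=105: row 3 → A = K22 ✓
C=118: row 5 → A = K40 ✓
C=109: row 6 → A = K55 ✓
C=112: rows 7, 9 → A takes values {K52, K81} — violation
C=104: row 8 → A = K55 ✓
C=113: row 10 → A = K55 ✓
C=107: row 11 → A = K22 ✓
The only C value with inconsistent A is C=112.

112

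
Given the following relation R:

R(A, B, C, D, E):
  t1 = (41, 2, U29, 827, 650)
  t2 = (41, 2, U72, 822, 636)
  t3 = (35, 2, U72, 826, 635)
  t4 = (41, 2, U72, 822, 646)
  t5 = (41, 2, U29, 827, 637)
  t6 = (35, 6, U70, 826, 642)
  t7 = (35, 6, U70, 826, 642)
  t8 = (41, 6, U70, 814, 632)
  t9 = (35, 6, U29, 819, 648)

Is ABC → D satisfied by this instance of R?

Yes

(A=41, B=2, C=U29): rows 1, 5 → D = 827, 827 ✓
(A=41, B=2, C=U72): rows 2, 4 → D = 822, 822 ✓
(A=35, B=2, C=U72): row 3 → D = 826 ✓
(A=35, B=6, C=U70): rows 6, 7 → D = 826, 826 ✓
(A=41, B=6, C=U70): row 8 → D = 814 ✓
(A=35, B=6, C=U29): row 9 → D = 819 ✓
Every ABC value is associated with a single D value, so ABC → D holds.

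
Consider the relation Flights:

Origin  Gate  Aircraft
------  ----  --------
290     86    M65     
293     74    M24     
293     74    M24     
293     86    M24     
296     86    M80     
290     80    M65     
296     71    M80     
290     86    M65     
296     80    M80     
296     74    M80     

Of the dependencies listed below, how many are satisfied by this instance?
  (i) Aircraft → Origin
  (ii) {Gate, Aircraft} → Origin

2

(i) Aircraft → Origin: every LHS value maps to a single RHS value — holds.
(ii) {Gate, Aircraft} → Origin: every LHS value maps to a single RHS value — holds.
2 of the 2 dependencies hold.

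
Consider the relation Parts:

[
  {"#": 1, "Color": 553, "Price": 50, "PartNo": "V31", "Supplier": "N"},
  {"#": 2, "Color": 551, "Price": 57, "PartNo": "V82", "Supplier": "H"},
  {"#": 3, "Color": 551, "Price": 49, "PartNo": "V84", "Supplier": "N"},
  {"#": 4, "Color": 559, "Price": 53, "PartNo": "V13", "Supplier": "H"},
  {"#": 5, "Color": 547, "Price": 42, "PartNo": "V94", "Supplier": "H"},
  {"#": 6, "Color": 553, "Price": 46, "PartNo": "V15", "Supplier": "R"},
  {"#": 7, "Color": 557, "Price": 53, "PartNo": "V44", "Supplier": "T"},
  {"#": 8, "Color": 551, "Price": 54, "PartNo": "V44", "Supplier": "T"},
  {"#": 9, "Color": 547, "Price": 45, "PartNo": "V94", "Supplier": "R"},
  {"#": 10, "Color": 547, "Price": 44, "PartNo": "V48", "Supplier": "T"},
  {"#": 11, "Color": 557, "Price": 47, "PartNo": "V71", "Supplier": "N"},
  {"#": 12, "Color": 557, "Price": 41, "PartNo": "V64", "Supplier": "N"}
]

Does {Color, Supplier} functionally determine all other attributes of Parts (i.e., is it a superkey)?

No

Rows 11 and 12 have the same {Color, Supplier} value (Color=557, Supplier=N) but are distinct tuples, so {Color, Supplier} does not determine every attribute — not a superkey.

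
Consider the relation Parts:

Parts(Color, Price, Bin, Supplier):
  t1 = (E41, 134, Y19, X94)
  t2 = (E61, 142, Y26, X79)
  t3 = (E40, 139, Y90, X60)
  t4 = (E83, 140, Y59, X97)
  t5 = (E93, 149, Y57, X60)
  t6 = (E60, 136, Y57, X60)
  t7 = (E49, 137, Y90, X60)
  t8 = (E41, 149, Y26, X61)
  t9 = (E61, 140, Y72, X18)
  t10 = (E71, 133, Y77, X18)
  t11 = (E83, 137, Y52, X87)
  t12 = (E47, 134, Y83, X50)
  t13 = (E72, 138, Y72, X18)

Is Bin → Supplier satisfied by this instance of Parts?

Bin=Y19: row 1 → Supplier = X94 ✓
Bin=Y26: rows 2, 8 → Supplier takes values {X79, X61} — violation
Bin=Y90: rows 3, 7 → Supplier = X60, X60 ✓
Bin=Y59: row 4 → Supplier = X97 ✓
Bin=Y57: rows 5, 6 → Supplier = X60, X60 ✓
Bin=Y72: rows 9, 13 → Supplier = X18, X18 ✓
Bin=Y77: row 10 → Supplier = X18 ✓
Bin=Y52: row 11 → Supplier = X87 ✓
Bin=Y83: row 12 → Supplier = X50 ✓
Two rows agree on Bin but differ on Supplier, so Bin → Supplier does not hold.

No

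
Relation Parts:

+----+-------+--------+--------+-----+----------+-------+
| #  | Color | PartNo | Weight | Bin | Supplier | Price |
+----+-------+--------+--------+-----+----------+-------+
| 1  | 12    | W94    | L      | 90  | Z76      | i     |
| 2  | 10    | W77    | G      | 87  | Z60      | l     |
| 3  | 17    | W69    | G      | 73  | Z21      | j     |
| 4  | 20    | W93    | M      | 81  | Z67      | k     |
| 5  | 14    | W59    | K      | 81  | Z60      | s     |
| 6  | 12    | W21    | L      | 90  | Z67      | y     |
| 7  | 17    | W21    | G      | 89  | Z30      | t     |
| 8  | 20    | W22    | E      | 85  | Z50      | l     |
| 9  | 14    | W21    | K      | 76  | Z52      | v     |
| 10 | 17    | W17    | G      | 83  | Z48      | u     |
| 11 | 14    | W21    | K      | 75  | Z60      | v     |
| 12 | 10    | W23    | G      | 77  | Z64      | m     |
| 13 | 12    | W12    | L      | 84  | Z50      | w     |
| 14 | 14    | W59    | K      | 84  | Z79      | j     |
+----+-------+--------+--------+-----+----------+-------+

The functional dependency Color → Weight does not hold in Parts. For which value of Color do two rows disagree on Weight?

Color=12: rows 1, 6, 13 → Weight = L, L, L ✓
Color=10: rows 2, 12 → Weight = G, G ✓
Color=17: rows 3, 7, 10 → Weight = G, G, G ✓
Color=20: rows 4, 8 → Weight takes values {M, E} — violation
Color=14: rows 5, 9, 11, 14 → Weight = K, K, K, K ✓
The only Color value with inconsistent Weight is Color=20.

20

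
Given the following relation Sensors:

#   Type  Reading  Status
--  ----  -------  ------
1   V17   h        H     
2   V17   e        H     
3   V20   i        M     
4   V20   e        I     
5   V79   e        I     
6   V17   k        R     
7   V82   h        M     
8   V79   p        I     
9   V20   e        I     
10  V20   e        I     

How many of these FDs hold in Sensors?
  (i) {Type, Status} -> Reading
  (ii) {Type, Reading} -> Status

1

(i) {Type, Status} -> Reading: (Type=V17, Status=H): rows 1, 2 → Reading takes values {h, e} — violation; (Type=V79, Status=I): rows 5, 8 → Reading takes values {e, p} — violation — fails.
(ii) {Type, Reading} -> Status: every LHS value maps to a single RHS value — holds.
1 of the 2 dependencies holds.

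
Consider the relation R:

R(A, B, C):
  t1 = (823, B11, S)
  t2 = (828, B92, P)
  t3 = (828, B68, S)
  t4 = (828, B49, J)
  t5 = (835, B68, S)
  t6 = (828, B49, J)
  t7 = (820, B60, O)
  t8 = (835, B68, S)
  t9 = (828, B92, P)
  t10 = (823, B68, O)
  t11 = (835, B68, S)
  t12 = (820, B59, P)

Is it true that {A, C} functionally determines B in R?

(A=823, C=S): row 1 → B = B11 ✓
(A=828, C=P): rows 2, 9 → B = B92, B92 ✓
(A=828, C=S): row 3 → B = B68 ✓
(A=828, C=J): rows 4, 6 → B = B49, B49 ✓
(A=835, C=S): rows 5, 8, 11 → B = B68, B68, B68 ✓
(A=820, C=O): row 7 → B = B60 ✓
(A=823, C=O): row 10 → B = B68 ✓
(A=820, C=P): row 12 → B = B59 ✓
Every {A, C} value is associated with a single B value, so {A, C} -> B holds.

Yes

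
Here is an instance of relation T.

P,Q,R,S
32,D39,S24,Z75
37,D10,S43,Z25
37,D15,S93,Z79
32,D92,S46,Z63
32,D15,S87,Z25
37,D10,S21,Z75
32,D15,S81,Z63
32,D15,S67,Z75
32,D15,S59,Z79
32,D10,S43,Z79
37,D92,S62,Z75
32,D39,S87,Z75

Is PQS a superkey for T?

Two distinct rows share (P=32, Q=D39, S=Z75), so PQS does not determine every attribute — not a superkey.

No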